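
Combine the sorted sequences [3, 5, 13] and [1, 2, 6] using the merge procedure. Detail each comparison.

Merging process:

Compare 3 vs 1: take 1 from right. Merged: [1]
Compare 3 vs 2: take 2 from right. Merged: [1, 2]
Compare 3 vs 6: take 3 from left. Merged: [1, 2, 3]
Compare 5 vs 6: take 5 from left. Merged: [1, 2, 3, 5]
Compare 13 vs 6: take 6 from right. Merged: [1, 2, 3, 5, 6]
Append remaining from left: [13]. Merged: [1, 2, 3, 5, 6, 13]

Final merged array: [1, 2, 3, 5, 6, 13]
Total comparisons: 5

The merged array is [1, 2, 3, 5, 6, 13], requiring 5 comparisons. The merge step runs in O(n) time where n is the total number of elements.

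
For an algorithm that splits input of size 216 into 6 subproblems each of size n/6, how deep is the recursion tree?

For divide and conquer with division factor 6:

Problem sizes at each level:
Level 0: 216
Level 1: 36
Level 2: 6
Level 3: 1

The root is level 0 and the size-1 base case is level 3 (the tree spans levels 0 through 3, i.e. 4 levels counting the root), so the depth is the number of divisions: log_6(216) = 3

The recursion tree depth is log_6(216) = 3. At each level, the problem size is divided by 6, so it takes 3 divisions to reduce to a base case of size 1. The algorithm makes 6 recursive calls at each level.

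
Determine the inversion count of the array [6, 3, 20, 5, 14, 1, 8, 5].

Finding inversions in [6, 3, 20, 5, 14, 1, 8, 5]:

(0, 1): arr[0]=6 > arr[1]=3
(0, 3): arr[0]=6 > arr[3]=5
(0, 5): arr[0]=6 > arr[5]=1
(0, 7): arr[0]=6 > arr[7]=5
(1, 5): arr[1]=3 > arr[5]=1
(2, 3): arr[2]=20 > arr[3]=5
(2, 4): arr[2]=20 > arr[4]=14
(2, 5): arr[2]=20 > arr[5]=1
(2, 6): arr[2]=20 > arr[6]=8
(2, 7): arr[2]=20 > arr[7]=5
(3, 5): arr[3]=5 > arr[5]=1
(4, 5): arr[4]=14 > arr[5]=1
(4, 6): arr[4]=14 > arr[6]=8
(4, 7): arr[4]=14 > arr[7]=5
(6, 7): arr[6]=8 > arr[7]=5

Total inversions: 15

The array has 15 inversion(s): (0,1), (0,3), (0,5), (0,7), (1,5), (2,3), (2,4), (2,5), (2,6), (2,7), (3,5), (4,5), (4,6), (4,7), (6,7). Each pair (i,j) satisfies i < j and arr[i] > arr[j].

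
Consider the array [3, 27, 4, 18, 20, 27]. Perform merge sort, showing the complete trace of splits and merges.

Merge sort trace:

Split: [3, 27, 4, 18, 20, 27] -> [3, 27, 4] and [18, 20, 27]
  Split: [3, 27, 4] -> [3] and [27, 4]
    Split: [27, 4] -> [27] and [4]
    Merge: [27] + [4] -> [4, 27]
  Merge: [3] + [4, 27] -> [3, 4, 27]
  Split: [18, 20, 27] -> [18] and [20, 27]
    Split: [20, 27] -> [20] and [27]
    Merge: [20] + [27] -> [20, 27]
  Merge: [18] + [20, 27] -> [18, 20, 27]
Merge: [3, 4, 27] + [18, 20, 27] -> [3, 4, 18, 20, 27, 27]

Final sorted array: [3, 4, 18, 20, 27, 27]

The merge sort proceeds by recursively splitting the array and merging sorted halves.
After all merges, the sorted array is [3, 4, 18, 20, 27, 27].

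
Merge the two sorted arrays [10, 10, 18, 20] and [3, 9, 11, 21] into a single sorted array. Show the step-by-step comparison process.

Merging process:

Compare 10 vs 3: take 3 from right. Merged: [3]
Compare 10 vs 9: take 9 from right. Merged: [3, 9]
Compare 10 vs 11: take 10 from left. Merged: [3, 9, 10]
Compare 10 vs 11: take 10 from left. Merged: [3, 9, 10, 10]
Compare 18 vs 11: take 11 from right. Merged: [3, 9, 10, 10, 11]
Compare 18 vs 21: take 18 from left. Merged: [3, 9, 10, 10, 11, 18]
Compare 20 vs 21: take 20 from left. Merged: [3, 9, 10, 10, 11, 18, 20]
Append remaining from right: [21]. Merged: [3, 9, 10, 10, 11, 18, 20, 21]

Final merged array: [3, 9, 10, 10, 11, 18, 20, 21]
Total comparisons: 7

The merged array is [3, 9, 10, 10, 11, 18, 20, 21], requiring 7 comparisons. The merge step runs in O(n) time where n is the total number of elements.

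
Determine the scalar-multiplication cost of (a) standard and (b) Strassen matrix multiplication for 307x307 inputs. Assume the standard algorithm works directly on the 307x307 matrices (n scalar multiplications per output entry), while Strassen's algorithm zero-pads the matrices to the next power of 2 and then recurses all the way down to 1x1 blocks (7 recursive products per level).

Matrix multiplication for 307x307 matrices:

Strassen's algorithm requires power-of-2 dimensions. Pad 307x307 to 512x512 (next power of 2).

Standard algorithm: 307^3 = 28934443 multiplications
Strassen's algorithm: 7^(log2(512)) = 7^9 = 40353607 multiplications
Difference: 28934443 - 40353607 = -11419164 (Strassen uses MORE here due to padding overhead — for small or just-over-power-of-2 n, padding can outweigh the per-level savings)

Standard: 28934443 multiplications (307^3). Strassen: 40353607 multiplications (7^9, after padding to 512x512). Strassen reduces 8 recursive multiplications to 7 at each level.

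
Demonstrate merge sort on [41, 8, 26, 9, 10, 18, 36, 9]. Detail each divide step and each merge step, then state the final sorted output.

Merge sort trace:

Split: [41, 8, 26, 9, 10, 18, 36, 9] -> [41, 8, 26, 9] and [10, 18, 36, 9]
  Split: [41, 8, 26, 9] -> [41, 8] and [26, 9]
    Split: [41, 8] -> [41] and [8]
    Merge: [41] + [8] -> [8, 41]
    Split: [26, 9] -> [26] and [9]
    Merge: [26] + [9] -> [9, 26]
  Merge: [8, 41] + [9, 26] -> [8, 9, 26, 41]
  Split: [10, 18, 36, 9] -> [10, 18] and [36, 9]
    Split: [10, 18] -> [10] and [18]
    Merge: [10] + [18] -> [10, 18]
    Split: [36, 9] -> [36] and [9]
    Merge: [36] + [9] -> [9, 36]
  Merge: [10, 18] + [9, 36] -> [9, 10, 18, 36]
Merge: [8, 9, 26, 41] + [9, 10, 18, 36] -> [8, 9, 9, 10, 18, 26, 36, 41]

Final sorted array: [8, 9, 9, 10, 18, 26, 36, 41]

The merge sort proceeds by recursively splitting the array and merging sorted halves.
After all merges, the sorted array is [8, 9, 9, 10, 18, 26, 36, 41].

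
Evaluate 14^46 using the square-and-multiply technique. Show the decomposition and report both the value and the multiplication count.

Computing 14^46 by squaring (build up from 14^1; each line after the first costs one multiplication):

14^1 = 14
14^2 = (14^1)^2 = 14^2 = 196
14^4 = (14^2)^2 = 196^2 = 38416
14^5 = 14 * 14^4 = 14 * 38416 = 537824
14^10 = (14^5)^2 = 537824^2 = 289254654976
14^11 = 14 * 14^10 = 14 * 289254654976 = 4049565169664
14^22 = (14^11)^2 = 4049565169664^2 = 16398978063355821105872896
14^23 = 14 * 14^22 = 14 * 16398978063355821105872896 = 229585692886981495482220544
14^46 = (14^23)^2 = 229585692886981495482220544^2 = 52709590378395385649697127909589319306203213055655936

Result: 52709590378395385649697127909589319306203213055655936
Multiplications needed: 8 (8 lines after 14^1)

14^46 = 52709590378395385649697127909589319306203213055655936. Using exponentiation by squaring, this requires 8 multiplications. The key idea: if the exponent is even, square the half-power; if odd, multiply by the base once.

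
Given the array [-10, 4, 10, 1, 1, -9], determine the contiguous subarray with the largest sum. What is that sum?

Using Kadane's algorithm on [-10, 4, 10, 1, 1, -9]:

Scanning through the array:
Position 1 (value 4): max_ending_here = 4, max_so_far = 4
Position 2 (value 10): max_ending_here = 14, max_so_far = 14
Position 3 (value 1): max_ending_here = 15, max_so_far = 15
Position 4 (value 1): max_ending_here = 16, max_so_far = 16
Position 5 (value -9): max_ending_here = 7, max_so_far = 16

Maximum subarray: [4, 10, 1, 1]
Maximum sum: 16

The maximum subarray is [4, 10, 1, 1] with sum 16. This subarray runs from index 1 to index 4.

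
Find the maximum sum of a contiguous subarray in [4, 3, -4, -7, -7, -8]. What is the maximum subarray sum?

Using Kadane's algorithm on [4, 3, -4, -7, -7, -8]:

Scanning through the array:
Position 1 (value 3): max_ending_here = 7, max_so_far = 7
Position 2 (value -4): max_ending_here = 3, max_so_far = 7
Position 3 (value -7): max_ending_here = -4, max_so_far = 7
Position 4 (value -7): max_ending_here = -7, max_so_far = 7
Position 5 (value -8): max_ending_here = -8, max_so_far = 7

Maximum subarray: [4, 3]
Maximum sum: 7

The maximum subarray is [4, 3] with sum 7. This subarray runs from index 0 to index 1.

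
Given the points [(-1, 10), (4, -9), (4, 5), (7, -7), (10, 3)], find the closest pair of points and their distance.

Computing all pairwise distances among 5 points:

d((-1, 10), (4, -9)) = 19.6469
d((-1, 10), (4, 5)) = 7.0711
d((-1, 10), (7, -7)) = 18.7883
d((-1, 10), (10, 3)) = 13.0384
d((4, -9), (4, 5)) = 14.0
d((4, -9), (7, -7)) = 3.6056 <-- minimum
d((4, -9), (10, 3)) = 13.4164
d((4, 5), (7, -7)) = 12.3693
d((4, 5), (10, 3)) = 6.3246
d((7, -7), (10, 3)) = 10.4403

Closest pair: (4, -9) and (7, -7) with distance 3.6056

The closest pair is (4, -9) and (7, -7) with Euclidean distance 3.6056. For 5 points, brute-force pairwise comparison is shown above. For large n, the divide-and-conquer algorithm (sort by x, recurse on halves, check the dividing strip) achieves O(n log n).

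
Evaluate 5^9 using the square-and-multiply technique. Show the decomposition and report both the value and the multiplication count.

Computing 5^9 by squaring (build up from 5^1; each line after the first costs one multiplication):

5^1 = 5
5^2 = (5^1)^2 = 5^2 = 25
5^4 = (5^2)^2 = 25^2 = 625
5^8 = (5^4)^2 = 625^2 = 390625
5^9 = 5 * 5^8 = 5 * 390625 = 1953125

Result: 1953125
Multiplications needed: 4 (4 lines after 5^1)

5^9 = 1953125. Using exponentiation by squaring, this requires 4 multiplications. The key idea: if the exponent is even, square the half-power; if odd, multiply by the base once.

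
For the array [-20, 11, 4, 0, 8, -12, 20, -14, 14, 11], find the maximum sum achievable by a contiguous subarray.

Using Kadane's algorithm on [-20, 11, 4, 0, 8, -12, 20, -14, 14, 11]:

Scanning through the array:
Position 1 (value 11): max_ending_here = 11, max_so_far = 11
Position 2 (value 4): max_ending_here = 15, max_so_far = 15
Position 3 (value 0): max_ending_here = 15, max_so_far = 15
Position 4 (value 8): max_ending_here = 23, max_so_far = 23
Position 5 (value -12): max_ending_here = 11, max_so_far = 23
Position 6 (value 20): max_ending_here = 31, max_so_far = 31
Position 7 (value -14): max_ending_here = 17, max_so_far = 31
Position 8 (value 14): max_ending_here = 31, max_so_far = 31
Position 9 (value 11): max_ending_here = 42, max_so_far = 42

Maximum subarray: [11, 4, 0, 8, -12, 20, -14, 14, 11]
Maximum sum: 42

The maximum subarray is [11, 4, 0, 8, -12, 20, -14, 14, 11] with sum 42. This subarray runs from index 1 to index 9.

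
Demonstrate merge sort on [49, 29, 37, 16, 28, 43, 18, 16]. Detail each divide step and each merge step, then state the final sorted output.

Merge sort trace:

Split: [49, 29, 37, 16, 28, 43, 18, 16] -> [49, 29, 37, 16] and [28, 43, 18, 16]
  Split: [49, 29, 37, 16] -> [49, 29] and [37, 16]
    Split: [49, 29] -> [49] and [29]
    Merge: [49] + [29] -> [29, 49]
    Split: [37, 16] -> [37] and [16]
    Merge: [37] + [16] -> [16, 37]
  Merge: [29, 49] + [16, 37] -> [16, 29, 37, 49]
  Split: [28, 43, 18, 16] -> [28, 43] and [18, 16]
    Split: [28, 43] -> [28] and [43]
    Merge: [28] + [43] -> [28, 43]
    Split: [18, 16] -> [18] and [16]
    Merge: [18] + [16] -> [16, 18]
  Merge: [28, 43] + [16, 18] -> [16, 18, 28, 43]
Merge: [16, 29, 37, 49] + [16, 18, 28, 43] -> [16, 16, 18, 28, 29, 37, 43, 49]

Final sorted array: [16, 16, 18, 28, 29, 37, 43, 49]

The merge sort proceeds by recursively splitting the array and merging sorted halves.
After all merges, the sorted array is [16, 16, 18, 28, 29, 37, 43, 49].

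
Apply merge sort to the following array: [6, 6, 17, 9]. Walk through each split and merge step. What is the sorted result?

Merge sort trace:

Split: [6, 6, 17, 9] -> [6, 6] and [17, 9]
  Split: [6, 6] -> [6] and [6]
  Merge: [6] + [6] -> [6, 6]
  Split: [17, 9] -> [17] and [9]
  Merge: [17] + [9] -> [9, 17]
Merge: [6, 6] + [9, 17] -> [6, 6, 9, 17]

Final sorted array: [6, 6, 9, 17]

The merge sort proceeds by recursively splitting the array and merging sorted halves.
After all merges, the sorted array is [6, 6, 9, 17].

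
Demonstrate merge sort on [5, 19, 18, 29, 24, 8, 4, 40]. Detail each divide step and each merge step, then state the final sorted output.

Merge sort trace:

Split: [5, 19, 18, 29, 24, 8, 4, 40] -> [5, 19, 18, 29] and [24, 8, 4, 40]
  Split: [5, 19, 18, 29] -> [5, 19] and [18, 29]
    Split: [5, 19] -> [5] and [19]
    Merge: [5] + [19] -> [5, 19]
    Split: [18, 29] -> [18] and [29]
    Merge: [18] + [29] -> [18, 29]
  Merge: [5, 19] + [18, 29] -> [5, 18, 19, 29]
  Split: [24, 8, 4, 40] -> [24, 8] and [4, 40]
    Split: [24, 8] -> [24] and [8]
    Merge: [24] + [8] -> [8, 24]
    Split: [4, 40] -> [4] and [40]
    Merge: [4] + [40] -> [4, 40]
  Merge: [8, 24] + [4, 40] -> [4, 8, 24, 40]
Merge: [5, 18, 19, 29] + [4, 8, 24, 40] -> [4, 5, 8, 18, 19, 24, 29, 40]

Final sorted array: [4, 5, 8, 18, 19, 24, 29, 40]

The merge sort proceeds by recursively splitting the array and merging sorted halves.
After all merges, the sorted array is [4, 5, 8, 18, 19, 24, 29, 40].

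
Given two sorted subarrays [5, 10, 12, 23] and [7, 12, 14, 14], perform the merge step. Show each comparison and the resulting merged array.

Merging process:

Compare 5 vs 7: take 5 from left. Merged: [5]
Compare 10 vs 7: take 7 from right. Merged: [5, 7]
Compare 10 vs 12: take 10 from left. Merged: [5, 7, 10]
Compare 12 vs 12: take 12 from left. Merged: [5, 7, 10, 12]
Compare 23 vs 12: take 12 from right. Merged: [5, 7, 10, 12, 12]
Compare 23 vs 14: take 14 from right. Merged: [5, 7, 10, 12, 12, 14]
Compare 23 vs 14: take 14 from right. Merged: [5, 7, 10, 12, 12, 14, 14]
Append remaining from left: [23]. Merged: [5, 7, 10, 12, 12, 14, 14, 23]

Final merged array: [5, 7, 10, 12, 12, 14, 14, 23]
Total comparisons: 7

The merged array is [5, 7, 10, 12, 12, 14, 14, 23], requiring 7 comparisons. The merge step runs in O(n) time where n is the total number of elements.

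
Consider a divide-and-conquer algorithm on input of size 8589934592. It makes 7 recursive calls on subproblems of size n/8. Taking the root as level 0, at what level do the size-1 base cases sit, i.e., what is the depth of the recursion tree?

For divide and conquer with division factor 8:

Problem sizes at each level:
Level 0: 8589934592
Level 1: 1073741824
Level 2: 134217728
Level 3: 16777216
Level 4: 2097152
Level 5: 262144
Level 6: 32768
Level 7: 4096
Level 8: 512
Level 9: 64
Level 10: 8
Level 11: 1

The root is level 0 and the size-1 base case is level 11 (the tree spans levels 0 through 11, i.e. 12 levels counting the root), so the depth is the number of divisions: log_8(8589934592) = 11

The recursion tree depth is log_8(8589934592) = 11. At each level, the problem size is divided by 8, so it takes 11 divisions to reduce to a base case of size 1. The algorithm makes 7 recursive calls at each level.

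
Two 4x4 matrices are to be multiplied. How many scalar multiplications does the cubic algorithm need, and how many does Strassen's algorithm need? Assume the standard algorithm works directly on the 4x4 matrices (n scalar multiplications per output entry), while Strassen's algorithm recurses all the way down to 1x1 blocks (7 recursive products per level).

Matrix multiplication for 4x4 matrices:

Standard algorithm: 4^3 = 64 multiplications
Strassen's algorithm: 7^(log2(4)) = 7^2 = 49 multiplications
Savings: 64 - 49 = 15 multiplications

Standard: 64 multiplications (4^3). Strassen: 49 multiplications (7^2). Strassen reduces 8 recursive multiplications to 7 at each level.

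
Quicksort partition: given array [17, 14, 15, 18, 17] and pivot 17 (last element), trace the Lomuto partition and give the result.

Lomuto partition with pivot = 17:

Initial array: [17, 14, 15, 18, 17]

arr[0]=17 <= 17: swap with position 0, array becomes [17, 14, 15, 18, 17]
arr[1]=14 <= 17: swap with position 1, array becomes [17, 14, 15, 18, 17]
arr[2]=15 <= 17: swap with position 2, array becomes [17, 14, 15, 18, 17]
arr[3]=18 > 17: no swap

Place pivot at position 3: [17, 14, 15, 17, 18]
Pivot position: 3

After partitioning with pivot 17, the array becomes [17, 14, 15, 17, 18]. The pivot is placed at index 3. All elements to the left of the pivot are <= 17, and all elements to the right are > 17.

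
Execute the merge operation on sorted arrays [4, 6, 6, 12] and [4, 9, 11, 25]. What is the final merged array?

Merging process:

Compare 4 vs 4: take 4 from left. Merged: [4]
Compare 6 vs 4: take 4 from right. Merged: [4, 4]
Compare 6 vs 9: take 6 from left. Merged: [4, 4, 6]
Compare 6 vs 9: take 6 from left. Merged: [4, 4, 6, 6]
Compare 12 vs 9: take 9 from right. Merged: [4, 4, 6, 6, 9]
Compare 12 vs 11: take 11 from right. Merged: [4, 4, 6, 6, 9, 11]
Compare 12 vs 25: take 12 from left. Merged: [4, 4, 6, 6, 9, 11, 12]
Append remaining from right: [25]. Merged: [4, 4, 6, 6, 9, 11, 12, 25]

Final merged array: [4, 4, 6, 6, 9, 11, 12, 25]
Total comparisons: 7

The merged array is [4, 4, 6, 6, 9, 11, 12, 25], requiring 7 comparisons. The merge step runs in O(n) time where n is the total number of elements.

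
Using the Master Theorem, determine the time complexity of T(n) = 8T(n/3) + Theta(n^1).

Master Theorem for T(n) = 8T(n/3) + O(n^1):

a = 8, b = 3, c = 1
log_b(a) = log_3(8) = 1.8928

Case 1: c = 1 < log_3(8) = 1.8928
T(n) = O(n^(log_3 8))

For T(n) = 8T(n/3) + O(n^1): log_3(8) = 1.8928. This is Case 1 of the Master Theorem (c < log_b(a), work dominated by leaves), giving O(n^(log_3 8)).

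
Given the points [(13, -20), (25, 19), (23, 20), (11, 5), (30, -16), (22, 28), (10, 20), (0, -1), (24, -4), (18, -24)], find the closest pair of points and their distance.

Computing all pairwise distances among 10 points:

d((13, -20), (25, 19)) = 40.8044
d((13, -20), (23, 20)) = 41.2311
d((13, -20), (11, 5)) = 25.0799
d((13, -20), (30, -16)) = 17.4642
d((13, -20), (22, 28)) = 48.8365
d((13, -20), (10, 20)) = 40.1123
d((13, -20), (0, -1)) = 23.0217
d((13, -20), (24, -4)) = 19.4165
d((13, -20), (18, -24)) = 6.4031
d((25, 19), (23, 20)) = 2.2361 <-- minimum
d((25, 19), (11, 5)) = 19.799
d((25, 19), (30, -16)) = 35.3553
d((25, 19), (22, 28)) = 9.4868
d((25, 19), (10, 20)) = 15.0333
d((25, 19), (0, -1)) = 32.0156
d((25, 19), (24, -4)) = 23.0217
d((25, 19), (18, -24)) = 43.566
d((23, 20), (11, 5)) = 19.2094
d((23, 20), (30, -16)) = 36.6742
d((23, 20), (22, 28)) = 8.0623
d((23, 20), (10, 20)) = 13.0
d((23, 20), (0, -1)) = 31.1448
d((23, 20), (24, -4)) = 24.0208
d((23, 20), (18, -24)) = 44.2832
d((11, 5), (30, -16)) = 28.3196
d((11, 5), (22, 28)) = 25.4951
d((11, 5), (10, 20)) = 15.0333
d((11, 5), (0, -1)) = 12.53
d((11, 5), (24, -4)) = 15.8114
d((11, 5), (18, -24)) = 29.8329
d((30, -16), (22, 28)) = 44.7214
d((30, -16), (10, 20)) = 41.1825
d((30, -16), (0, -1)) = 33.541
d((30, -16), (24, -4)) = 13.4164
d((30, -16), (18, -24)) = 14.4222
d((22, 28), (10, 20)) = 14.4222
d((22, 28), (0, -1)) = 36.4005
d((22, 28), (24, -4)) = 32.0624
d((22, 28), (18, -24)) = 52.1536
d((10, 20), (0, -1)) = 23.2594
d((10, 20), (24, -4)) = 27.7849
d((10, 20), (18, -24)) = 44.7214
d((0, -1), (24, -4)) = 24.1868
d((0, -1), (18, -24)) = 29.2062
d((24, -4), (18, -24)) = 20.8806

Closest pair: (25, 19) and (23, 20) with distance 2.2361

The closest pair is (25, 19) and (23, 20) with Euclidean distance 2.2361. For 10 points, brute-force pairwise comparison is shown above. For large n, the divide-and-conquer algorithm (sort by x, recurse on halves, check the dividing strip) achieves O(n log n).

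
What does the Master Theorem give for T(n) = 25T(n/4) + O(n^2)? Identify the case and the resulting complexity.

Master Theorem for T(n) = 25T(n/4) + O(n^2):

a = 25, b = 4, c = 2
log_b(a) = log_4(25) = 2.3219

Case 1: c = 2 < log_4(25) = 2.3219
T(n) = O(n^(log_4 25))

For T(n) = 25T(n/4) + O(n^2): log_4(25) = 2.3219. This is Case 1 of the Master Theorem (c < log_b(a), work dominated by leaves), giving O(n^(log_4 25)).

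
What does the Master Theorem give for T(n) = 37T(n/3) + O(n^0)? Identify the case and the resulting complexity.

Master Theorem for T(n) = 37T(n/3) + O(n^0):

a = 37, b = 3, c = 0
log_b(a) = log_3(37) = 3.2868

Case 1: c = 0 < log_3(37) = 3.2868
T(n) = O(n^(log_3 37))

For T(n) = 37T(n/3) + O(n^0): log_3(37) = 3.2868. This is Case 1 of the Master Theorem (c < log_b(a), work dominated by leaves), giving O(n^(log_3 37)).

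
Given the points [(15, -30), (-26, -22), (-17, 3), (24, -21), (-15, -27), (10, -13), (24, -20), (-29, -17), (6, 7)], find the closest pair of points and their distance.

Computing all pairwise distances among 9 points:

d((15, -30), (-26, -22)) = 41.7732
d((15, -30), (-17, 3)) = 45.9674
d((15, -30), (24, -21)) = 12.7279
d((15, -30), (-15, -27)) = 30.1496
d((15, -30), (10, -13)) = 17.72
d((15, -30), (24, -20)) = 13.4536
d((15, -30), (-29, -17)) = 45.8803
d((15, -30), (6, 7)) = 38.0789
d((-26, -22), (-17, 3)) = 26.5707
d((-26, -22), (24, -21)) = 50.01
d((-26, -22), (-15, -27)) = 12.083
d((-26, -22), (10, -13)) = 37.108
d((-26, -22), (24, -20)) = 50.04
d((-26, -22), (-29, -17)) = 5.831
d((-26, -22), (6, 7)) = 43.1856
d((-17, 3), (24, -21)) = 47.5079
d((-17, 3), (-15, -27)) = 30.0666
d((-17, 3), (10, -13)) = 31.3847
d((-17, 3), (24, -20)) = 47.0106
d((-17, 3), (-29, -17)) = 23.3238
d((-17, 3), (6, 7)) = 23.3452
d((24, -21), (-15, -27)) = 39.4588
d((24, -21), (10, -13)) = 16.1245
d((24, -21), (24, -20)) = 1.0 <-- minimum
d((24, -21), (-29, -17)) = 53.1507
d((24, -21), (6, 7)) = 33.2866
d((-15, -27), (10, -13)) = 28.6531
d((-15, -27), (24, -20)) = 39.6232
d((-15, -27), (-29, -17)) = 17.2047
d((-15, -27), (6, 7)) = 39.9625
d((10, -13), (24, -20)) = 15.6525
d((10, -13), (-29, -17)) = 39.2046
d((10, -13), (6, 7)) = 20.3961
d((24, -20), (-29, -17)) = 53.0848
d((24, -20), (6, 7)) = 32.45
d((-29, -17), (6, 7)) = 42.4382

Closest pair: (24, -21) and (24, -20) with distance 1.0

The closest pair is (24, -21) and (24, -20) with Euclidean distance 1.0. For 9 points, brute-force pairwise comparison is shown above. For large n, the divide-and-conquer algorithm (sort by x, recurse on halves, check the dividing strip) achieves O(n log n).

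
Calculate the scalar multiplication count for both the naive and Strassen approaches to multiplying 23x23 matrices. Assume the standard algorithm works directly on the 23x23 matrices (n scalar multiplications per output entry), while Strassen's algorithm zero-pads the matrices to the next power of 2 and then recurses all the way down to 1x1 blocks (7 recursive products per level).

Matrix multiplication for 23x23 matrices:

Strassen's algorithm requires power-of-2 dimensions. Pad 23x23 to 32x32 (next power of 2).

Standard algorithm: 23^3 = 12167 multiplications
Strassen's algorithm: 7^(log2(32)) = 7^5 = 16807 multiplications
Difference: 12167 - 16807 = -4640 (Strassen uses MORE here due to padding overhead — for small or just-over-power-of-2 n, padding can outweigh the per-level savings)

Standard: 12167 multiplications (23^3). Strassen: 16807 multiplications (7^5, after padding to 32x32). Strassen reduces 8 recursive multiplications to 7 at each level.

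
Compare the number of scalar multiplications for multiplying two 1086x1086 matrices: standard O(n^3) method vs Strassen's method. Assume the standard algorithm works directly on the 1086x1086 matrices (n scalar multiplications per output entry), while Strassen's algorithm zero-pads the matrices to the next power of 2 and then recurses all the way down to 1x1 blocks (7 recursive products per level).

Matrix multiplication for 1086x1086 matrices:

Strassen's algorithm requires power-of-2 dimensions. Pad 1086x1086 to 2048x2048 (next power of 2).

Standard algorithm: 1086^3 = 1280824056 multiplications
Strassen's algorithm: 7^(log2(2048)) = 7^11 = 1977326743 multiplications
Difference: 1280824056 - 1977326743 = -696502687 (Strassen uses MORE here due to padding overhead — for small or just-over-power-of-2 n, padding can outweigh the per-level savings)

Standard: 1280824056 multiplications (1086^3). Strassen: 1977326743 multiplications (7^11, after padding to 2048x2048). Strassen reduces 8 recursive multiplications to 7 at each level.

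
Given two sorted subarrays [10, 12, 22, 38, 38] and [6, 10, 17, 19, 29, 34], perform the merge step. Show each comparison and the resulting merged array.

Merging process:

Compare 10 vs 6: take 6 from right. Merged: [6]
Compare 10 vs 10: take 10 from left. Merged: [6, 10]
Compare 12 vs 10: take 10 from right. Merged: [6, 10, 10]
Compare 12 vs 17: take 12 from left. Merged: [6, 10, 10, 12]
Compare 22 vs 17: take 17 from right. Merged: [6, 10, 10, 12, 17]
Compare 22 vs 19: take 19 from right. Merged: [6, 10, 10, 12, 17, 19]
Compare 22 vs 29: take 22 from left. Merged: [6, 10, 10, 12, 17, 19, 22]
Compare 38 vs 29: take 29 from right. Merged: [6, 10, 10, 12, 17, 19, 22, 29]
Compare 38 vs 34: take 34 from right. Merged: [6, 10, 10, 12, 17, 19, 22, 29, 34]
Append remaining from left: [38, 38]. Merged: [6, 10, 10, 12, 17, 19, 22, 29, 34, 38, 38]

Final merged array: [6, 10, 10, 12, 17, 19, 22, 29, 34, 38, 38]
Total comparisons: 9

The merged array is [6, 10, 10, 12, 17, 19, 22, 29, 34, 38, 38], requiring 9 comparisons. The merge step runs in O(n) time where n is the total number of elements.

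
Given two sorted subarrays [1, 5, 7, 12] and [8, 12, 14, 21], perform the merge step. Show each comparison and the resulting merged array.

Merging process:

Compare 1 vs 8: take 1 from left. Merged: [1]
Compare 5 vs 8: take 5 from left. Merged: [1, 5]
Compare 7 vs 8: take 7 from left. Merged: [1, 5, 7]
Compare 12 vs 8: take 8 from right. Merged: [1, 5, 7, 8]
Compare 12 vs 12: take 12 from left. Merged: [1, 5, 7, 8, 12]
Append remaining from right: [12, 14, 21]. Merged: [1, 5, 7, 8, 12, 12, 14, 21]

Final merged array: [1, 5, 7, 8, 12, 12, 14, 21]
Total comparisons: 5

The merged array is [1, 5, 7, 8, 12, 12, 14, 21], requiring 5 comparisons. The merge step runs in O(n) time where n is the total number of elements.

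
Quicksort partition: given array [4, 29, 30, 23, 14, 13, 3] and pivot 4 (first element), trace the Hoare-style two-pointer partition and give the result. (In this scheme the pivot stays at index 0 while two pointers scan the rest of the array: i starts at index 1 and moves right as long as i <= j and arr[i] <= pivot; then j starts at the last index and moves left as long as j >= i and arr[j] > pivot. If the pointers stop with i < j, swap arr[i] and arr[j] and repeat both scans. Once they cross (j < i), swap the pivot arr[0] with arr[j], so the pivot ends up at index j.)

Hoare-style two-pointer partition with pivot = 4:

Initial array: [4, 29, 30, 23, 14, 13, 3]

Pointers start at i = 1, j = 6.
i stops at index 1 (arr[1]=29 > 4), j stops at index 6 (arr[6]=3 <= 4): swap arr[1] and arr[6], array becomes [4, 3, 30, 23, 14, 13, 29]
i ends at 2, j ends at 1: the pointers have crossed (j < i), so scanning stops.

Swap pivot arr[0] with arr[1] to place pivot at position 1: [3, 4, 30, 23, 14, 13, 29]
Pivot position: 1

After partitioning with pivot 4, the array becomes [3, 4, 30, 23, 14, 13, 29]. The pivot is placed at index 1. All elements to the left of the pivot are <= 4, and all elements to the right are > 4.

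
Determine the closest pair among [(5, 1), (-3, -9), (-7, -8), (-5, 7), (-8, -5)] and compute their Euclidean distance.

Computing all pairwise distances among 5 points:

d((5, 1), (-3, -9)) = 12.8062
d((5, 1), (-7, -8)) = 15.0
d((5, 1), (-5, 7)) = 11.6619
d((5, 1), (-8, -5)) = 14.3178
d((-3, -9), (-7, -8)) = 4.1231
d((-3, -9), (-5, 7)) = 16.1245
d((-3, -9), (-8, -5)) = 6.4031
d((-7, -8), (-5, 7)) = 15.1327
d((-7, -8), (-8, -5)) = 3.1623 <-- minimum
d((-5, 7), (-8, -5)) = 12.3693

Closest pair: (-7, -8) and (-8, -5) with distance 3.1623

The closest pair is (-7, -8) and (-8, -5) with Euclidean distance 3.1623. For 5 points, brute-force pairwise comparison is shown above. For large n, the divide-and-conquer algorithm (sort by x, recurse on halves, check the dividing strip) achieves O(n log n).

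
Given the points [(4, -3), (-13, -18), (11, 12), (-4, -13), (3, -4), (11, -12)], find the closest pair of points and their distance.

Computing all pairwise distances among 6 points:

d((4, -3), (-13, -18)) = 22.6716
d((4, -3), (11, 12)) = 16.5529
d((4, -3), (-4, -13)) = 12.8062
d((4, -3), (3, -4)) = 1.4142 <-- minimum
d((4, -3), (11, -12)) = 11.4018
d((-13, -18), (11, 12)) = 38.4187
d((-13, -18), (-4, -13)) = 10.2956
d((-13, -18), (3, -4)) = 21.2603
d((-13, -18), (11, -12)) = 24.7386
d((11, 12), (-4, -13)) = 29.1548
d((11, 12), (3, -4)) = 17.8885
d((11, 12), (11, -12)) = 24.0
d((-4, -13), (3, -4)) = 11.4018
d((-4, -13), (11, -12)) = 15.0333
d((3, -4), (11, -12)) = 11.3137

Closest pair: (4, -3) and (3, -4) with distance 1.4142

The closest pair is (4, -3) and (3, -4) with Euclidean distance 1.4142. For 6 points, brute-force pairwise comparison is shown above. For large n, the divide-and-conquer algorithm (sort by x, recurse on halves, check the dividing strip) achieves O(n log n).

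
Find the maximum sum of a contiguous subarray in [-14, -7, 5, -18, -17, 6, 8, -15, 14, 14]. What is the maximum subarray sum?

Using Kadane's algorithm on [-14, -7, 5, -18, -17, 6, 8, -15, 14, 14]:

Scanning through the array:
Position 1 (value -7): max_ending_here = -7, max_so_far = -7
Position 2 (value 5): max_ending_here = 5, max_so_far = 5
Position 3 (value -18): max_ending_here = -13, max_so_far = 5
Position 4 (value -17): max_ending_here = -17, max_so_far = 5
Position 5 (value 6): max_ending_here = 6, max_so_far = 6
Position 6 (value 8): max_ending_here = 14, max_so_far = 14
Position 7 (value -15): max_ending_here = -1, max_so_far = 14
Position 8 (value 14): max_ending_here = 14, max_so_far = 14
Position 9 (value 14): max_ending_here = 28, max_so_far = 28

Maximum subarray: [14, 14]
Maximum sum: 28

The maximum subarray is [14, 14] with sum 28. This subarray runs from index 8 to index 9.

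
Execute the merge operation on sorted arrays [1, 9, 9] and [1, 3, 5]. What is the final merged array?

Merging process:

Compare 1 vs 1: take 1 from left. Merged: [1]
Compare 9 vs 1: take 1 from right. Merged: [1, 1]
Compare 9 vs 3: take 3 from right. Merged: [1, 1, 3]
Compare 9 vs 5: take 5 from right. Merged: [1, 1, 3, 5]
Append remaining from left: [9, 9]. Merged: [1, 1, 3, 5, 9, 9]

Final merged array: [1, 1, 3, 5, 9, 9]
Total comparisons: 4

The merged array is [1, 1, 3, 5, 9, 9], requiring 4 comparisons. The merge step runs in O(n) time where n is the total number of elements.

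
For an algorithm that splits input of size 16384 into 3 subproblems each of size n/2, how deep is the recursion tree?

For divide and conquer with division factor 2:

Problem sizes at each level:
Level 0: 16384
Level 1: 8192
Level 2: 4096
Level 3: 2048
Level 4: 1024
Level 5: 512
Level 6: 256
Level 7: 128
Level 8: 64
Level 9: 32
Level 10: 16
Level 11: 8
Level 12: 4
Level 13: 2
Level 14: 1

The root is level 0 and the size-1 base case is level 14 (the tree spans levels 0 through 14, i.e. 15 levels counting the root), so the depth is the number of divisions: log_2(16384) = 14

The recursion tree depth is log_2(16384) = 14. At each level, the problem size is divided by 2, so it takes 14 divisions to reduce to a base case of size 1. The algorithm makes 3 recursive calls at each level.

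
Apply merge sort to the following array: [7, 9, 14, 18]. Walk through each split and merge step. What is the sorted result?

Merge sort trace:

Split: [7, 9, 14, 18] -> [7, 9] and [14, 18]
  Split: [7, 9] -> [7] and [9]
  Merge: [7] + [9] -> [7, 9]
  Split: [14, 18] -> [14] and [18]
  Merge: [14] + [18] -> [14, 18]
Merge: [7, 9] + [14, 18] -> [7, 9, 14, 18]

Final sorted array: [7, 9, 14, 18]

The merge sort proceeds by recursively splitting the array and merging sorted halves.
After all merges, the sorted array is [7, 9, 14, 18].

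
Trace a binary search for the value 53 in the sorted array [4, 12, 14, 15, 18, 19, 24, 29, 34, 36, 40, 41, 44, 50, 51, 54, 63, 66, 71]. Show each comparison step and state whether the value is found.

Binary search for 53 in [4, 12, 14, 15, 18, 19, 24, 29, 34, 36, 40, 41, 44, 50, 51, 54, 63, 66, 71]:

lo=0, hi=18, mid=9, arr[mid]=36 -> 36 < 53, search right half
lo=10, hi=18, mid=14, arr[mid]=51 -> 51 < 53, search right half
lo=15, hi=18, mid=16, arr[mid]=63 -> 63 > 53, search left half
lo=15, hi=15, mid=15, arr[mid]=54 -> 54 > 53, search left half
lo=15 > hi=14, target 53 not found

Binary search determines that 53 is not in the array after 4 comparisons. The search space was exhausted without finding the target.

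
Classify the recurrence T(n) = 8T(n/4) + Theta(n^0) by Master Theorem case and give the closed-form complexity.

Master Theorem for T(n) = 8T(n/4) + O(n^0):

a = 8, b = 4, c = 0
log_b(a) = log_4(8) = 1.5000

Case 1: c = 0 < log_4(8) = 1.5000
T(n) = O(n^(log_4 8))

For T(n) = 8T(n/4) + O(n^0): log_4(8) = 1.5000. This is Case 1 of the Master Theorem (c < log_b(a), work dominated by leaves), giving O(n^(log_4 8)).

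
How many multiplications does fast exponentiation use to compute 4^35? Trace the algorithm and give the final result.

Computing 4^35 by squaring (build up from 4^1; each line after the first costs one multiplication):

4^1 = 4
4^2 = (4^1)^2 = 4^2 = 16
4^4 = (4^2)^2 = 16^2 = 256
4^8 = (4^4)^2 = 256^2 = 65536
4^16 = (4^8)^2 = 65536^2 = 4294967296
4^17 = 4 * 4^16 = 4 * 4294967296 = 17179869184
4^34 = (4^17)^2 = 17179869184^2 = 295147905179352825856
4^35 = 4 * 4^34 = 4 * 295147905179352825856 = 1180591620717411303424

Result: 1180591620717411303424
Multiplications needed: 7 (7 lines after 4^1)

4^35 = 1180591620717411303424. Using exponentiation by squaring, this requires 7 multiplications. The key idea: if the exponent is even, square the half-power; if odd, multiply by the base once.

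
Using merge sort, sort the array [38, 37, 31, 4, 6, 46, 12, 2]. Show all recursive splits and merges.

Merge sort trace:

Split: [38, 37, 31, 4, 6, 46, 12, 2] -> [38, 37, 31, 4] and [6, 46, 12, 2]
  Split: [38, 37, 31, 4] -> [38, 37] and [31, 4]
    Split: [38, 37] -> [38] and [37]
    Merge: [38] + [37] -> [37, 38]
    Split: [31, 4] -> [31] and [4]
    Merge: [31] + [4] -> [4, 31]
  Merge: [37, 38] + [4, 31] -> [4, 31, 37, 38]
  Split: [6, 46, 12, 2] -> [6, 46] and [12, 2]
    Split: [6, 46] -> [6] and [46]
    Merge: [6] + [46] -> [6, 46]
    Split: [12, 2] -> [12] and [2]
    Merge: [12] + [2] -> [2, 12]
  Merge: [6, 46] + [2, 12] -> [2, 6, 12, 46]
Merge: [4, 31, 37, 38] + [2, 6, 12, 46] -> [2, 4, 6, 12, 31, 37, 38, 46]

Final sorted array: [2, 4, 6, 12, 31, 37, 38, 46]

The merge sort proceeds by recursively splitting the array and merging sorted halves.
After all merges, the sorted array is [2, 4, 6, 12, 31, 37, 38, 46].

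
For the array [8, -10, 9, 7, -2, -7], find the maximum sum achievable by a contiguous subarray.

Using Kadane's algorithm on [8, -10, 9, 7, -2, -7]:

Scanning through the array:
Position 1 (value -10): max_ending_here = -2, max_so_far = 8
Position 2 (value 9): max_ending_here = 9, max_so_far = 9
Position 3 (value 7): max_ending_here = 16, max_so_far = 16
Position 4 (value -2): max_ending_here = 14, max_so_far = 16
Position 5 (value -7): max_ending_here = 7, max_so_far = 16

Maximum subarray: [9, 7]
Maximum sum: 16

The maximum subarray is [9, 7] with sum 16. This subarray runs from index 2 to index 3.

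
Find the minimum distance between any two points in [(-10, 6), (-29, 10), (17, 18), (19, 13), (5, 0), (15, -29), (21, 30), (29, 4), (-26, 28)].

Computing all pairwise distances among 9 points:

d((-10, 6), (-29, 10)) = 19.4165
d((-10, 6), (17, 18)) = 29.5466
d((-10, 6), (19, 13)) = 29.8329
d((-10, 6), (5, 0)) = 16.1555
d((-10, 6), (15, -29)) = 43.0116
d((-10, 6), (21, 30)) = 39.2046
d((-10, 6), (29, 4)) = 39.0512
d((-10, 6), (-26, 28)) = 27.2029
d((-29, 10), (17, 18)) = 46.6905
d((-29, 10), (19, 13)) = 48.0937
d((-29, 10), (5, 0)) = 35.4401
d((-29, 10), (15, -29)) = 58.7963
d((-29, 10), (21, 30)) = 53.8516
d((-29, 10), (29, 4)) = 58.3095
d((-29, 10), (-26, 28)) = 18.2483
d((17, 18), (19, 13)) = 5.3852 <-- minimum
d((17, 18), (5, 0)) = 21.6333
d((17, 18), (15, -29)) = 47.0425
d((17, 18), (21, 30)) = 12.6491
d((17, 18), (29, 4)) = 18.4391
d((17, 18), (-26, 28)) = 44.1475
d((19, 13), (5, 0)) = 19.105
d((19, 13), (15, -29)) = 42.19
d((19, 13), (21, 30)) = 17.1172
d((19, 13), (29, 4)) = 13.4536
d((19, 13), (-26, 28)) = 47.4342
d((5, 0), (15, -29)) = 30.6757
d((5, 0), (21, 30)) = 34.0
d((5, 0), (29, 4)) = 24.3311
d((5, 0), (-26, 28)) = 41.7732
d((15, -29), (21, 30)) = 59.3043
d((15, -29), (29, 4)) = 35.8469
d((15, -29), (-26, 28)) = 70.214
d((21, 30), (29, 4)) = 27.2029
d((21, 30), (-26, 28)) = 47.0425
d((29, 4), (-26, 28)) = 60.0083

Closest pair: (17, 18) and (19, 13) with distance 5.3852

The closest pair is (17, 18) and (19, 13) with Euclidean distance 5.3852. For 9 points, brute-force pairwise comparison is shown above. For large n, the divide-and-conquer algorithm (sort by x, recurse on halves, check the dividing strip) achieves O(n log n).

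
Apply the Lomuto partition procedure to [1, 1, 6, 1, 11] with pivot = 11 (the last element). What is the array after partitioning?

Lomuto partition with pivot = 11:

Initial array: [1, 1, 6, 1, 11]

arr[0]=1 <= 11: swap with position 0, array becomes [1, 1, 6, 1, 11]
arr[1]=1 <= 11: swap with position 1, array becomes [1, 1, 6, 1, 11]
arr[2]=6 <= 11: swap with position 2, array becomes [1, 1, 6, 1, 11]
arr[3]=1 <= 11: swap with position 3, array becomes [1, 1, 6, 1, 11]

Place pivot at position 4: [1, 1, 6, 1, 11]
Pivot position: 4

After partitioning with pivot 11, the array becomes [1, 1, 6, 1, 11]. The pivot is placed at index 4. All elements to the left of the pivot are <= 11, and all elements to the right are > 11.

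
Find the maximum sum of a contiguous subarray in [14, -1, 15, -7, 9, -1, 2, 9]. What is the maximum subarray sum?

Using Kadane's algorithm on [14, -1, 15, -7, 9, -1, 2, 9]:

Scanning through the array:
Position 1 (value -1): max_ending_here = 13, max_so_far = 14
Position 2 (value 15): max_ending_here = 28, max_so_far = 28
Position 3 (value -7): max_ending_here = 21, max_so_far = 28
Position 4 (value 9): max_ending_here = 30, max_so_far = 30
Position 5 (value -1): max_ending_here = 29, max_so_far = 30
Position 6 (value 2): max_ending_here = 31, max_so_far = 31
Position 7 (value 9): max_ending_here = 40, max_so_far = 40

Maximum subarray: [14, -1, 15, -7, 9, -1, 2, 9]
Maximum sum: 40

The maximum subarray is [14, -1, 15, -7, 9, -1, 2, 9] with sum 40. This subarray runs from index 0 to index 7.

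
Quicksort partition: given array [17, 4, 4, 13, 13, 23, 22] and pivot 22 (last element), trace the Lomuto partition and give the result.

Lomuto partition with pivot = 22:

Initial array: [17, 4, 4, 13, 13, 23, 22]

arr[0]=17 <= 22: swap with position 0, array becomes [17, 4, 4, 13, 13, 23, 22]
arr[1]=4 <= 22: swap with position 1, array becomes [17, 4, 4, 13, 13, 23, 22]
arr[2]=4 <= 22: swap with position 2, array becomes [17, 4, 4, 13, 13, 23, 22]
arr[3]=13 <= 22: swap with position 3, array becomes [17, 4, 4, 13, 13, 23, 22]
arr[4]=13 <= 22: swap with position 4, array becomes [17, 4, 4, 13, 13, 23, 22]
arr[5]=23 > 22: no swap

Place pivot at position 5: [17, 4, 4, 13, 13, 22, 23]
Pivot position: 5

After partitioning with pivot 22, the array becomes [17, 4, 4, 13, 13, 22, 23]. The pivot is placed at index 5. All elements to the left of the pivot are <= 22, and all elements to the right are > 22.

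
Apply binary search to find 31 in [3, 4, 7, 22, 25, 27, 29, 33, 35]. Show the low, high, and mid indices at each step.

Binary search for 31 in [3, 4, 7, 22, 25, 27, 29, 33, 35]:

lo=0, hi=8, mid=4, arr[mid]=25 -> 25 < 31, search right half
lo=5, hi=8, mid=6, arr[mid]=29 -> 29 < 31, search right half
lo=7, hi=8, mid=7, arr[mid]=33 -> 33 > 31, search left half
lo=7 > hi=6, target 31 not found

Binary search determines that 31 is not in the array after 3 comparisons. The search space was exhausted without finding the target.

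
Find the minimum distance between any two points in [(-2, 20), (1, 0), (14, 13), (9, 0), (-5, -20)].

Computing all pairwise distances among 5 points:

d((-2, 20), (1, 0)) = 20.2237
d((-2, 20), (14, 13)) = 17.4642
d((-2, 20), (9, 0)) = 22.8254
d((-2, 20), (-5, -20)) = 40.1123
d((1, 0), (14, 13)) = 18.3848
d((1, 0), (9, 0)) = 8.0 <-- minimum
d((1, 0), (-5, -20)) = 20.8806
d((14, 13), (9, 0)) = 13.9284
d((14, 13), (-5, -20)) = 38.0789
d((9, 0), (-5, -20)) = 24.4131

Closest pair: (1, 0) and (9, 0) with distance 8.0

The closest pair is (1, 0) and (9, 0) with Euclidean distance 8.0. For 5 points, brute-force pairwise comparison is shown above. For large n, the divide-and-conquer algorithm (sort by x, recurse on halves, check the dividing strip) achieves O(n log n).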